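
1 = 1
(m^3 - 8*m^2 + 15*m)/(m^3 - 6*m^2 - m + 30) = m/(m + 2)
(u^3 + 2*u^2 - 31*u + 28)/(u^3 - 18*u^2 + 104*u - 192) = (u^2 + 6*u - 7)/(u^2 - 14*u + 48)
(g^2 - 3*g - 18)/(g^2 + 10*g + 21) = (g - 6)/(g + 7)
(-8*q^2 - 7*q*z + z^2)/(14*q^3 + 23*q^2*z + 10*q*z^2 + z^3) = (-8*q + z)/(14*q^2 + 9*q*z + z^2)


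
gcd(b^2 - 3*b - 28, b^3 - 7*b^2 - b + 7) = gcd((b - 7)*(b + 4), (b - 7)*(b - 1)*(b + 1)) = b - 7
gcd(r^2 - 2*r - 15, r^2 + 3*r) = r + 3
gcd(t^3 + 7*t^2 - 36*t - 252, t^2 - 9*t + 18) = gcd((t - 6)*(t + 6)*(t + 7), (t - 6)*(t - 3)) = t - 6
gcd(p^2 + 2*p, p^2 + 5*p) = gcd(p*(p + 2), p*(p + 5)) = p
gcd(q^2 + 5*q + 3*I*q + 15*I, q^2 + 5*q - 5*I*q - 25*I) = q + 5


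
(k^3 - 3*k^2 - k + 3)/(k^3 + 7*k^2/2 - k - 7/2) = 2*(k - 3)/(2*k + 7)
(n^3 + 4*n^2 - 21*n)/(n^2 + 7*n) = n - 3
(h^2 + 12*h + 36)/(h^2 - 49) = (h^2 + 12*h + 36)/(h^2 - 49)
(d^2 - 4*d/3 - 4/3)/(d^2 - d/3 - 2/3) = (d - 2)/(d - 1)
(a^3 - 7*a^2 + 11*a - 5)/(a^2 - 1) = (a^2 - 6*a + 5)/(a + 1)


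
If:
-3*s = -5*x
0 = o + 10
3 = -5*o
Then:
No Solution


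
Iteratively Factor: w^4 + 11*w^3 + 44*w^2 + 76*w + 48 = (w + 4)*(w^3 + 7*w^2 + 16*w + 12) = (w + 2)*(w + 4)*(w^2 + 5*w + 6) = (w + 2)^2*(w + 4)*(w + 3)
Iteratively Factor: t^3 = (t)*(t^2) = t^2*(t)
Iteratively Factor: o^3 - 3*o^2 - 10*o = (o)*(o^2 - 3*o - 10) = o*(o + 2)*(o - 5)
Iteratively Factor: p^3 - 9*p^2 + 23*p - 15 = (p - 5)*(p^2 - 4*p + 3) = (p - 5)*(p - 1)*(p - 3)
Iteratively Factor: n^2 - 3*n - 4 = (n - 4)*(n + 1)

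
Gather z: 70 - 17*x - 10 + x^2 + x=x^2 - 16*x + 60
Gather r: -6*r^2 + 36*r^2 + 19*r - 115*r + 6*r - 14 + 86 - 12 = 30*r^2 - 90*r + 60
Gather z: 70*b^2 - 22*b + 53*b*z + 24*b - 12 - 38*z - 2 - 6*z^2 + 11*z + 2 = 70*b^2 + 2*b - 6*z^2 + z*(53*b - 27) - 12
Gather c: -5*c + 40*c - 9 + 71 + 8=35*c + 70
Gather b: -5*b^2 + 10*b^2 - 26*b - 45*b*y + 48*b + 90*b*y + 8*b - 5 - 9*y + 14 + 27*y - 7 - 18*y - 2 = 5*b^2 + b*(45*y + 30)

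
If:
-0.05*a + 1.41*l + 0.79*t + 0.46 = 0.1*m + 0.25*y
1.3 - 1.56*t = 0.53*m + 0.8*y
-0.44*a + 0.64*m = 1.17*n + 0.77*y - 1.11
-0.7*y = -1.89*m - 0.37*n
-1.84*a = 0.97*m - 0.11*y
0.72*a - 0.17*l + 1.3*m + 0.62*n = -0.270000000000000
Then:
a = 1.10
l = -4.22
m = -2.76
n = 2.92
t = 4.80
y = -5.91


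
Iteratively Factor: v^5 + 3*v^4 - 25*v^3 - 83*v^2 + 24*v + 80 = (v + 4)*(v^4 - v^3 - 21*v^2 + v + 20) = (v - 1)*(v + 4)*(v^3 - 21*v - 20) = (v - 1)*(v + 1)*(v + 4)*(v^2 - v - 20) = (v - 1)*(v + 1)*(v + 4)^2*(v - 5)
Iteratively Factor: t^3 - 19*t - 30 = (t + 3)*(t^2 - 3*t - 10) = (t + 2)*(t + 3)*(t - 5)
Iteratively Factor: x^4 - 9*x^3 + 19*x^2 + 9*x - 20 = (x - 4)*(x^3 - 5*x^2 - x + 5) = (x - 4)*(x + 1)*(x^2 - 6*x + 5) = (x - 4)*(x - 1)*(x + 1)*(x - 5)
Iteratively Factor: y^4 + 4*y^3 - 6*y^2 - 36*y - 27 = (y + 3)*(y^3 + y^2 - 9*y - 9) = (y + 3)^2*(y^2 - 2*y - 3) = (y + 1)*(y + 3)^2*(y - 3)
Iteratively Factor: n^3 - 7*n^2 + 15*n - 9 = (n - 3)*(n^2 - 4*n + 3) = (n - 3)^2*(n - 1)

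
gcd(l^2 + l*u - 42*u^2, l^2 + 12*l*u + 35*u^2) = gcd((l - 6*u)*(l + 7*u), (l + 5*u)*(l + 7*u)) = l + 7*u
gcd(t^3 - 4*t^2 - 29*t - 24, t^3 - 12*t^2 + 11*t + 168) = t^2 - 5*t - 24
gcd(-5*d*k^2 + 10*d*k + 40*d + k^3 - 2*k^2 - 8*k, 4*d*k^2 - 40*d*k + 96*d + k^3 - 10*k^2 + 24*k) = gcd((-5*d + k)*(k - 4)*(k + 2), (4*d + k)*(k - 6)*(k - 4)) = k - 4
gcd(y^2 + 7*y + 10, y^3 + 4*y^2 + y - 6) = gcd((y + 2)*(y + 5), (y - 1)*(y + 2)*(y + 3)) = y + 2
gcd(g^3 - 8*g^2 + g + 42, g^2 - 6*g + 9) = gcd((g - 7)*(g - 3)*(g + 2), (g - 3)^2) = g - 3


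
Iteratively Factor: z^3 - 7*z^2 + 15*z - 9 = (z - 1)*(z^2 - 6*z + 9) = (z - 3)*(z - 1)*(z - 3)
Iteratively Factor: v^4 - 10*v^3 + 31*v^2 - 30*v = (v - 2)*(v^3 - 8*v^2 + 15*v) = v*(v - 2)*(v^2 - 8*v + 15) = v*(v - 3)*(v - 2)*(v - 5)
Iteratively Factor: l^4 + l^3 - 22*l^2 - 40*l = (l + 2)*(l^3 - l^2 - 20*l) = (l - 5)*(l + 2)*(l^2 + 4*l) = (l - 5)*(l + 2)*(l + 4)*(l)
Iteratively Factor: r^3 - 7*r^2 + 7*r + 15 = (r - 3)*(r^2 - 4*r - 5) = (r - 3)*(r + 1)*(r - 5)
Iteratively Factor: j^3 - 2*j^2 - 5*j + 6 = (j - 1)*(j^2 - j - 6) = (j - 3)*(j - 1)*(j + 2)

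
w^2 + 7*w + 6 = (w + 1)*(w + 6)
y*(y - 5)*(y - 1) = y^3 - 6*y^2 + 5*y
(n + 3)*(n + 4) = n^2 + 7*n + 12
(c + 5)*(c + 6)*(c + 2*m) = c^3 + 2*c^2*m + 11*c^2 + 22*c*m + 30*c + 60*m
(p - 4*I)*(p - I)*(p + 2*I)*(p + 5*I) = p^4 + 2*I*p^3 + 21*p^2 + 22*I*p + 40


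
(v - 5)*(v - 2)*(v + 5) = v^3 - 2*v^2 - 25*v + 50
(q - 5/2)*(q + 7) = q^2 + 9*q/2 - 35/2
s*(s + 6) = s^2 + 6*s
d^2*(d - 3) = d^3 - 3*d^2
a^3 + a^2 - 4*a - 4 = (a - 2)*(a + 1)*(a + 2)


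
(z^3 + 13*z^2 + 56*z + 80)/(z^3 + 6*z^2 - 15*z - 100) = (z^2 + 8*z + 16)/(z^2 + z - 20)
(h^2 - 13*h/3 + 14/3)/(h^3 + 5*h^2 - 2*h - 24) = (h - 7/3)/(h^2 + 7*h + 12)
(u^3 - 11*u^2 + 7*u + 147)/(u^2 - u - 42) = (u^2 - 4*u - 21)/(u + 6)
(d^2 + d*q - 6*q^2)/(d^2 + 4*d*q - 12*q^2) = (d + 3*q)/(d + 6*q)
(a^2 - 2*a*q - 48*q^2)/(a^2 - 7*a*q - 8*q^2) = (a + 6*q)/(a + q)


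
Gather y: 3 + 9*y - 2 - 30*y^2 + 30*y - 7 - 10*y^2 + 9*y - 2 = -40*y^2 + 48*y - 8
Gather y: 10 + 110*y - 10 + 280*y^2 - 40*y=280*y^2 + 70*y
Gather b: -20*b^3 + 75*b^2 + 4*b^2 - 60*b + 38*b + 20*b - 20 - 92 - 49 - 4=-20*b^3 + 79*b^2 - 2*b - 165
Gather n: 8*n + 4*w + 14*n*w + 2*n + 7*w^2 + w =n*(14*w + 10) + 7*w^2 + 5*w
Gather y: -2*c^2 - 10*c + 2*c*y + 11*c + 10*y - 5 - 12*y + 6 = -2*c^2 + c + y*(2*c - 2) + 1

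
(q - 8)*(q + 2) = q^2 - 6*q - 16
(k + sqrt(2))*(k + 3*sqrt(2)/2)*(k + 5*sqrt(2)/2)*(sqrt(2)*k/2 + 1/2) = sqrt(2)*k^4/2 + 11*k^3/2 + 41*sqrt(2)*k^2/4 + 61*k/4 + 15*sqrt(2)/4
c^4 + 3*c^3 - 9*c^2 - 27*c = c*(c - 3)*(c + 3)^2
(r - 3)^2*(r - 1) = r^3 - 7*r^2 + 15*r - 9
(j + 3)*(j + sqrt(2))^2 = j^3 + 2*sqrt(2)*j^2 + 3*j^2 + 2*j + 6*sqrt(2)*j + 6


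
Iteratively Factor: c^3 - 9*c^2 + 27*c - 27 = (c - 3)*(c^2 - 6*c + 9) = (c - 3)^2*(c - 3)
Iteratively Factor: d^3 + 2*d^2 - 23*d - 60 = (d - 5)*(d^2 + 7*d + 12) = (d - 5)*(d + 4)*(d + 3)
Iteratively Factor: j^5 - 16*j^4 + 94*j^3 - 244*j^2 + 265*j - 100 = (j - 4)*(j^4 - 12*j^3 + 46*j^2 - 60*j + 25) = (j - 4)*(j - 1)*(j^3 - 11*j^2 + 35*j - 25) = (j - 5)*(j - 4)*(j - 1)*(j^2 - 6*j + 5) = (j - 5)^2*(j - 4)*(j - 1)*(j - 1)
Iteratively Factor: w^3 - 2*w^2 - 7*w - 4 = (w + 1)*(w^2 - 3*w - 4) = (w + 1)^2*(w - 4)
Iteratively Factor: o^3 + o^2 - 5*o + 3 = (o - 1)*(o^2 + 2*o - 3) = (o - 1)^2*(o + 3)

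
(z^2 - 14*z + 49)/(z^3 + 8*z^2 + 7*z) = (z^2 - 14*z + 49)/(z*(z^2 + 8*z + 7))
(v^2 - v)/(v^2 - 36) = v*(v - 1)/(v^2 - 36)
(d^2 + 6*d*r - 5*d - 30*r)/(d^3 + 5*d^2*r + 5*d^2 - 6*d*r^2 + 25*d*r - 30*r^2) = (5 - d)/(-d^2 + d*r - 5*d + 5*r)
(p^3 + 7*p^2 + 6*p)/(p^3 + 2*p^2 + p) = (p + 6)/(p + 1)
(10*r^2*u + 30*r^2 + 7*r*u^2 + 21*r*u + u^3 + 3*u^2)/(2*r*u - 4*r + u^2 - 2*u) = (5*r*u + 15*r + u^2 + 3*u)/(u - 2)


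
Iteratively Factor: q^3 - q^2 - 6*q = (q - 3)*(q^2 + 2*q) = q*(q - 3)*(q + 2)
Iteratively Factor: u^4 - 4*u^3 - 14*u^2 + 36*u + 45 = (u - 5)*(u^3 + u^2 - 9*u - 9) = (u - 5)*(u + 3)*(u^2 - 2*u - 3) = (u - 5)*(u + 1)*(u + 3)*(u - 3)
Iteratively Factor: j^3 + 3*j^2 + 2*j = (j + 2)*(j^2 + j) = (j + 1)*(j + 2)*(j)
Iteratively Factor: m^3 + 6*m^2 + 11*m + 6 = (m + 3)*(m^2 + 3*m + 2) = (m + 2)*(m + 3)*(m + 1)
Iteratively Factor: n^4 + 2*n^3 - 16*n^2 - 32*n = (n + 2)*(n^3 - 16*n) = (n + 2)*(n + 4)*(n^2 - 4*n) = (n - 4)*(n + 2)*(n + 4)*(n)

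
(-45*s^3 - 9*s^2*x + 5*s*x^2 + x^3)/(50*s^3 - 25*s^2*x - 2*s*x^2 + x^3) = (-9*s^2 + x^2)/(10*s^2 - 7*s*x + x^2)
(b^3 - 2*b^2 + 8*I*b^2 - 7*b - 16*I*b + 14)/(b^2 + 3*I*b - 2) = (b^2 + b*(-2 + 7*I) - 14*I)/(b + 2*I)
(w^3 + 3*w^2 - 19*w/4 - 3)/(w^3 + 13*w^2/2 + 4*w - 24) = (w + 1/2)/(w + 4)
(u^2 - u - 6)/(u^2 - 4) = (u - 3)/(u - 2)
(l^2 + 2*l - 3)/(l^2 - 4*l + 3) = (l + 3)/(l - 3)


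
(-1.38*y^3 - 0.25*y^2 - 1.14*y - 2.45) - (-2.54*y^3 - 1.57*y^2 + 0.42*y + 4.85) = 1.16*y^3 + 1.32*y^2 - 1.56*y - 7.3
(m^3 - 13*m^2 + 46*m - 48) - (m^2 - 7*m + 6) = m^3 - 14*m^2 + 53*m - 54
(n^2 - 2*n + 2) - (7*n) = n^2 - 9*n + 2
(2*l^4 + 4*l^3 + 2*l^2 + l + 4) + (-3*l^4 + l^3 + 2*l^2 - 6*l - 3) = -l^4 + 5*l^3 + 4*l^2 - 5*l + 1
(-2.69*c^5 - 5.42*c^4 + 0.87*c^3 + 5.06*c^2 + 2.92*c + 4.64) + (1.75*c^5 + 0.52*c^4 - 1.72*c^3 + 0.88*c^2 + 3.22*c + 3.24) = -0.94*c^5 - 4.9*c^4 - 0.85*c^3 + 5.94*c^2 + 6.14*c + 7.88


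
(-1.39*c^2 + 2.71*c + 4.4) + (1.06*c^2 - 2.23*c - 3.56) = -0.33*c^2 + 0.48*c + 0.84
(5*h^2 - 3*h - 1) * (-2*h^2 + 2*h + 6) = -10*h^4 + 16*h^3 + 26*h^2 - 20*h - 6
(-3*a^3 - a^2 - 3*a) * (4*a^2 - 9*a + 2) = -12*a^5 + 23*a^4 - 9*a^3 + 25*a^2 - 6*a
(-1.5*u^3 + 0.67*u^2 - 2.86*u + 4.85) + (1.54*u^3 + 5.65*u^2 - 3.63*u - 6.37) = 0.04*u^3 + 6.32*u^2 - 6.49*u - 1.52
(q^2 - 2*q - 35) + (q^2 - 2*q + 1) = 2*q^2 - 4*q - 34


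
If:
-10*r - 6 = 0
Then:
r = -3/5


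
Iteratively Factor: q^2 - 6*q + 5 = (q - 5)*(q - 1)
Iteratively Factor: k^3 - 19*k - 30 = (k + 3)*(k^2 - 3*k - 10) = (k + 2)*(k + 3)*(k - 5)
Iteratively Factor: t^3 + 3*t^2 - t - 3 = (t + 1)*(t^2 + 2*t - 3) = (t + 1)*(t + 3)*(t - 1)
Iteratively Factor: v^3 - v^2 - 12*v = (v - 4)*(v^2 + 3*v) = v*(v - 4)*(v + 3)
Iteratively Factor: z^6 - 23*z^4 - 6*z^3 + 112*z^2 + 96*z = (z + 4)*(z^5 - 4*z^4 - 7*z^3 + 22*z^2 + 24*z) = (z - 3)*(z + 4)*(z^4 - z^3 - 10*z^2 - 8*z) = (z - 4)*(z - 3)*(z + 4)*(z^3 + 3*z^2 + 2*z) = (z - 4)*(z - 3)*(z + 2)*(z + 4)*(z^2 + z) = z*(z - 4)*(z - 3)*(z + 2)*(z + 4)*(z + 1)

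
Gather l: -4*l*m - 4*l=l*(-4*m - 4)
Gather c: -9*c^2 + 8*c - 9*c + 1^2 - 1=-9*c^2 - c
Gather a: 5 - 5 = 0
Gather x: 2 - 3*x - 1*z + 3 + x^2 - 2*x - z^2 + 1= x^2 - 5*x - z^2 - z + 6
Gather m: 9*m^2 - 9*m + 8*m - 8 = 9*m^2 - m - 8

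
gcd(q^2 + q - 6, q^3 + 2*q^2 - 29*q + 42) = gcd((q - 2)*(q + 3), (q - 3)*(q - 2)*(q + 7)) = q - 2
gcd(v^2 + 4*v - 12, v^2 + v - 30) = v + 6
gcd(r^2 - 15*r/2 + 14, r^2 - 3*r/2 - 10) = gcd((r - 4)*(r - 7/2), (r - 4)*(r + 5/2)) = r - 4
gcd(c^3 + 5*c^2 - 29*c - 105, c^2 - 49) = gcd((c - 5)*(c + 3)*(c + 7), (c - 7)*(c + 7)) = c + 7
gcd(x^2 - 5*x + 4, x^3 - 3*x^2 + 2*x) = x - 1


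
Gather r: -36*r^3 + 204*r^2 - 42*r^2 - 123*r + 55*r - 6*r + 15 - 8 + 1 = -36*r^3 + 162*r^2 - 74*r + 8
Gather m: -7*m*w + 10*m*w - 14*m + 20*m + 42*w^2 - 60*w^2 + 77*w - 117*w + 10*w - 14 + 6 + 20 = m*(3*w + 6) - 18*w^2 - 30*w + 12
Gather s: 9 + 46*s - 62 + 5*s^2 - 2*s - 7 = 5*s^2 + 44*s - 60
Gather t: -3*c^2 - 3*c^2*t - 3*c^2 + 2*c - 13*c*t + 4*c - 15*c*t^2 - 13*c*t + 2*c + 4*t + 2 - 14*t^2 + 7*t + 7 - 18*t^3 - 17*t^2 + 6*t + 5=-6*c^2 + 8*c - 18*t^3 + t^2*(-15*c - 31) + t*(-3*c^2 - 26*c + 17) + 14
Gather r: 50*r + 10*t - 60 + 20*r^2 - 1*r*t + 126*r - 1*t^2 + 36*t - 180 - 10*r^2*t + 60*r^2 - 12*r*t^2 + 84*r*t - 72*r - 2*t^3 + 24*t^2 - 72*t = r^2*(80 - 10*t) + r*(-12*t^2 + 83*t + 104) - 2*t^3 + 23*t^2 - 26*t - 240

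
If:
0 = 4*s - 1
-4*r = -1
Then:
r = 1/4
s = 1/4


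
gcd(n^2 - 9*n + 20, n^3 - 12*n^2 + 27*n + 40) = n - 5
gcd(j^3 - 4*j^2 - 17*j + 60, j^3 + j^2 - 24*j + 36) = j - 3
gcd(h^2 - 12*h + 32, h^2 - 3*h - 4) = h - 4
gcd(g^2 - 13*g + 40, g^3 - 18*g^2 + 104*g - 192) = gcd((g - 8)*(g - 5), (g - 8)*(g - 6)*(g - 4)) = g - 8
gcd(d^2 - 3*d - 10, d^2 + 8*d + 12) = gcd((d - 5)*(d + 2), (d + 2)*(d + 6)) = d + 2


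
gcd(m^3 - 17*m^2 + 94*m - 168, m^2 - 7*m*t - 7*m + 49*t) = m - 7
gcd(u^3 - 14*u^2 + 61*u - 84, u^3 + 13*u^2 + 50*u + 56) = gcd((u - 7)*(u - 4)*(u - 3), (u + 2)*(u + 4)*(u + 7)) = 1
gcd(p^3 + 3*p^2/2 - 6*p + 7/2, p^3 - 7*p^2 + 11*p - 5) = p^2 - 2*p + 1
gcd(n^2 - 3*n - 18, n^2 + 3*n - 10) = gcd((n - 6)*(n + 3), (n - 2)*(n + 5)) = 1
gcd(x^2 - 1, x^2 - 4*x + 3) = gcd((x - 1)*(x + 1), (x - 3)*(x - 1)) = x - 1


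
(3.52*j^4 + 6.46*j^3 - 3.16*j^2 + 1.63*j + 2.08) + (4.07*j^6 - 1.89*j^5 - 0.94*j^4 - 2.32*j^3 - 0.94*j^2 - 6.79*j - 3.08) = 4.07*j^6 - 1.89*j^5 + 2.58*j^4 + 4.14*j^3 - 4.1*j^2 - 5.16*j - 1.0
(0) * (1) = 0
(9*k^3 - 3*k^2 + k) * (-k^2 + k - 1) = -9*k^5 + 12*k^4 - 13*k^3 + 4*k^2 - k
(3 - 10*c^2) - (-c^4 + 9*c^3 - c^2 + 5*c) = c^4 - 9*c^3 - 9*c^2 - 5*c + 3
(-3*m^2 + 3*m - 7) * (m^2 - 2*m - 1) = -3*m^4 + 9*m^3 - 10*m^2 + 11*m + 7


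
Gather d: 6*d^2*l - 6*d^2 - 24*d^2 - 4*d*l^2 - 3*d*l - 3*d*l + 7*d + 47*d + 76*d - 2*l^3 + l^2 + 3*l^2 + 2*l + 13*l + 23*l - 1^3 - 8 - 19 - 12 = d^2*(6*l - 30) + d*(-4*l^2 - 6*l + 130) - 2*l^3 + 4*l^2 + 38*l - 40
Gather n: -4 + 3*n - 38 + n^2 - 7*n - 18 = n^2 - 4*n - 60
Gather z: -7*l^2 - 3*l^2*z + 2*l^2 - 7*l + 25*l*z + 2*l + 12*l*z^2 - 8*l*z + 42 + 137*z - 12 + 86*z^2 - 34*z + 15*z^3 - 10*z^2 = -5*l^2 - 5*l + 15*z^3 + z^2*(12*l + 76) + z*(-3*l^2 + 17*l + 103) + 30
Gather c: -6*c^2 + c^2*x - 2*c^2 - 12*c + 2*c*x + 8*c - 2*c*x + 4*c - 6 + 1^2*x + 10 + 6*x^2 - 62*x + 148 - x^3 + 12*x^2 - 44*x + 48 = c^2*(x - 8) - x^3 + 18*x^2 - 105*x + 200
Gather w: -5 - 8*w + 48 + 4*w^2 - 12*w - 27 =4*w^2 - 20*w + 16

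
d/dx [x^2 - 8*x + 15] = 2*x - 8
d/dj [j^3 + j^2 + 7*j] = 3*j^2 + 2*j + 7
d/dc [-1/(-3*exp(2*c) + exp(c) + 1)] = (1 - 6*exp(c))*exp(c)/(-3*exp(2*c) + exp(c) + 1)^2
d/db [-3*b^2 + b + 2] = 1 - 6*b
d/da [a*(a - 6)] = 2*a - 6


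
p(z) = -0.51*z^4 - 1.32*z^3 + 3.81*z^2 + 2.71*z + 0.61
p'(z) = -2.04*z^3 - 3.96*z^2 + 7.62*z + 2.71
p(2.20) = -0.99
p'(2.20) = -21.41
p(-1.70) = 9.24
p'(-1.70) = -11.67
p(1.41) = 6.29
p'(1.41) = -0.14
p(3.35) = -61.41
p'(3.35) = -92.90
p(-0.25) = 0.19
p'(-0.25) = 0.59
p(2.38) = -5.52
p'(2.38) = -29.09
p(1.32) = 6.24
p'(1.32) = 1.18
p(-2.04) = 13.31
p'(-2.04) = -12.00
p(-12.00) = -7777.67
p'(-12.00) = 2866.15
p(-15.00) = -20546.54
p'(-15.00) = 5882.41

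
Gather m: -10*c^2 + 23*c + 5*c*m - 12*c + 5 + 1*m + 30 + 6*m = -10*c^2 + 11*c + m*(5*c + 7) + 35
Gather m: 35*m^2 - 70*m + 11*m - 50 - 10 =35*m^2 - 59*m - 60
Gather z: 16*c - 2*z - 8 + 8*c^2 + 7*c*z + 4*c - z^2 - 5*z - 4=8*c^2 + 20*c - z^2 + z*(7*c - 7) - 12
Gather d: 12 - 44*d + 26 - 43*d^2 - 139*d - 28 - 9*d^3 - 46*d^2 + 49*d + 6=-9*d^3 - 89*d^2 - 134*d + 16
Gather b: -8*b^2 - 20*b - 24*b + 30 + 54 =-8*b^2 - 44*b + 84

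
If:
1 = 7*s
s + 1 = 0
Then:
No Solution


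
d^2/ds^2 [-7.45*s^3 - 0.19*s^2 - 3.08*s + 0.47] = -44.7*s - 0.38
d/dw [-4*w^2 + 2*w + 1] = 2 - 8*w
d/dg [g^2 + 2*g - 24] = 2*g + 2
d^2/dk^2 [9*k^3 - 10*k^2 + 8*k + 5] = 54*k - 20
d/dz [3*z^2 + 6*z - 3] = 6*z + 6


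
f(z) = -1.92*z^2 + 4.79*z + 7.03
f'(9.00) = -29.77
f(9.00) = -105.38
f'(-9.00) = 39.35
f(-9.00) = -191.60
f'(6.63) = -20.67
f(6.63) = -45.61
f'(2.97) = -6.61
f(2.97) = 4.32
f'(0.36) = 3.41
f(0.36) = 8.51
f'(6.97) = -21.97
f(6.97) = -52.86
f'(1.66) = -1.58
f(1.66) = 9.69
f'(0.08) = 4.48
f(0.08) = 7.40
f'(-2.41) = 14.04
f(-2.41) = -15.67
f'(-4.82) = 23.30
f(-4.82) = -60.66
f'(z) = 4.79 - 3.84*z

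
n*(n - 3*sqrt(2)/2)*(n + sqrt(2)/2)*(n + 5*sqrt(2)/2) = n^4 + 3*sqrt(2)*n^3/2 - 13*n^2/2 - 15*sqrt(2)*n/4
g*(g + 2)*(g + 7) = g^3 + 9*g^2 + 14*g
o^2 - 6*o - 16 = (o - 8)*(o + 2)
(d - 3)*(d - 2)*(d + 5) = d^3 - 19*d + 30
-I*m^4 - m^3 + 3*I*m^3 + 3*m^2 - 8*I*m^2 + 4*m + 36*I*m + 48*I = (m - 4)*(m - 4*I)*(m + 3*I)*(-I*m - I)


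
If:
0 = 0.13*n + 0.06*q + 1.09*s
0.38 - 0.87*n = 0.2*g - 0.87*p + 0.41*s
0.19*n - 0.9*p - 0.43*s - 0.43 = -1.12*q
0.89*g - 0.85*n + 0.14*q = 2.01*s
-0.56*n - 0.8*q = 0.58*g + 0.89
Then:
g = -0.35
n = -0.67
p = -1.15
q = -0.38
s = 0.10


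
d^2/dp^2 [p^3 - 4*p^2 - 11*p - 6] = 6*p - 8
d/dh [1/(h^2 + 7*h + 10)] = (-2*h - 7)/(h^2 + 7*h + 10)^2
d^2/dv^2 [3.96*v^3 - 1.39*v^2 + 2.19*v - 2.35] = 23.76*v - 2.78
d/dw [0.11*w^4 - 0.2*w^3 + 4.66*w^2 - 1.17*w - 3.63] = 0.44*w^3 - 0.6*w^2 + 9.32*w - 1.17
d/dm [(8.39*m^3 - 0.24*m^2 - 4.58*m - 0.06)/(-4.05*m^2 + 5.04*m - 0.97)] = (-33.9795*m^4 + 84.5712*m^3 - 44.1735*m^2 - 0.0204000000000022*m + 4.745)/(16.4025*m^4 - 40.824*m^3 + 33.2586*m^2 - 9.7776*m + 0.9409)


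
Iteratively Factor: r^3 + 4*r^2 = (r)*(r^2 + 4*r) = r^2*(r + 4)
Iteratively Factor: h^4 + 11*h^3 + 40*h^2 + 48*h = (h)*(h^3 + 11*h^2 + 40*h + 48) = h*(h + 3)*(h^2 + 8*h + 16) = h*(h + 3)*(h + 4)*(h + 4)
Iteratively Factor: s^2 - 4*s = (s)*(s - 4)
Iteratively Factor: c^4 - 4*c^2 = (c + 2)*(c^3 - 2*c^2) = c*(c + 2)*(c^2 - 2*c) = c*(c - 2)*(c + 2)*(c)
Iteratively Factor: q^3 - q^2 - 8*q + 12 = (q + 3)*(q^2 - 4*q + 4) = (q - 2)*(q + 3)*(q - 2)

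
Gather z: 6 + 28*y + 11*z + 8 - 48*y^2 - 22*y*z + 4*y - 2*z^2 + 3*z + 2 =-48*y^2 + 32*y - 2*z^2 + z*(14 - 22*y) + 16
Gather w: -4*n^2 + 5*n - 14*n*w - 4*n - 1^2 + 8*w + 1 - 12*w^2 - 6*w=-4*n^2 + n - 12*w^2 + w*(2 - 14*n)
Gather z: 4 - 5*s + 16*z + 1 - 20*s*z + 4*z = -5*s + z*(20 - 20*s) + 5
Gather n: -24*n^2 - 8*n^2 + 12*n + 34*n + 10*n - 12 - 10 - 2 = -32*n^2 + 56*n - 24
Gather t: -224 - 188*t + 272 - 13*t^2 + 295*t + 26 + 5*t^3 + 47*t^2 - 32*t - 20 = 5*t^3 + 34*t^2 + 75*t + 54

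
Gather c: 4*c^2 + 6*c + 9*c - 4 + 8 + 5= 4*c^2 + 15*c + 9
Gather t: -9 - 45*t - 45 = -45*t - 54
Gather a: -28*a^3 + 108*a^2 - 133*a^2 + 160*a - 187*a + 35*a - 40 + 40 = -28*a^3 - 25*a^2 + 8*a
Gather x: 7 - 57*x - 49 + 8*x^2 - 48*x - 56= 8*x^2 - 105*x - 98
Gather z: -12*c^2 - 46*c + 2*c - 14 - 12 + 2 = -12*c^2 - 44*c - 24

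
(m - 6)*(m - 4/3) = m^2 - 22*m/3 + 8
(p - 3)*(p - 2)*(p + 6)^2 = p^4 + 7*p^3 - 18*p^2 - 108*p + 216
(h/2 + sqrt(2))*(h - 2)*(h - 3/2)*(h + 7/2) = h^4/2 + sqrt(2)*h^3 - 37*h^2/8 - 37*sqrt(2)*h/4 + 21*h/4 + 21*sqrt(2)/2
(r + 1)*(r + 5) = r^2 + 6*r + 5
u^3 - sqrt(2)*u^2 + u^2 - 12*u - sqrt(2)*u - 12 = (u + 1)*(u - 3*sqrt(2))*(u + 2*sqrt(2))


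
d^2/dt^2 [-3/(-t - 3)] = 6/(t + 3)^3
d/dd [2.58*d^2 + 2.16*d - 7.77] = 5.16*d + 2.16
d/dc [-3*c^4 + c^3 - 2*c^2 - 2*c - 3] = -12*c^3 + 3*c^2 - 4*c - 2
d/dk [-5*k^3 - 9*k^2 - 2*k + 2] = -15*k^2 - 18*k - 2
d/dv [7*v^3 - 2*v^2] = v*(21*v - 4)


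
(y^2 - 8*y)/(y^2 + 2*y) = (y - 8)/(y + 2)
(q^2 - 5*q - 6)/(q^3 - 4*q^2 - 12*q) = (q + 1)/(q*(q + 2))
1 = 1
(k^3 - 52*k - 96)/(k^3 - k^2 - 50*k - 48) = (k + 2)/(k + 1)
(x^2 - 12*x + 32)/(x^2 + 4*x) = (x^2 - 12*x + 32)/(x*(x + 4))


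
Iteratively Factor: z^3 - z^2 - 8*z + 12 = (z - 2)*(z^2 + z - 6) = (z - 2)^2*(z + 3)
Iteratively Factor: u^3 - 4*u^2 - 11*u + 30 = (u + 3)*(u^2 - 7*u + 10) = (u - 5)*(u + 3)*(u - 2)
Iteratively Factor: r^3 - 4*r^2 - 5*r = (r - 5)*(r^2 + r) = r*(r - 5)*(r + 1)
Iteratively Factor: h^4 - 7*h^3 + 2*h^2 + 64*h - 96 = (h - 2)*(h^3 - 5*h^2 - 8*h + 48) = (h - 4)*(h - 2)*(h^2 - h - 12) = (h - 4)*(h - 2)*(h + 3)*(h - 4)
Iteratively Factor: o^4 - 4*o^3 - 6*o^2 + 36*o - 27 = (o - 3)*(o^3 - o^2 - 9*o + 9) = (o - 3)*(o - 1)*(o^2 - 9) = (o - 3)*(o - 1)*(o + 3)*(o - 3)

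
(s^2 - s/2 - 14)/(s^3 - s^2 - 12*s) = (s + 7/2)/(s*(s + 3))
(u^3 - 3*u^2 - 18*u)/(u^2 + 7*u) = (u^2 - 3*u - 18)/(u + 7)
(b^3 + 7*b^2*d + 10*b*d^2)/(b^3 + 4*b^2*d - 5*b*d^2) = (b + 2*d)/(b - d)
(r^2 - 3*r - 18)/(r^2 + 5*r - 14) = (r^2 - 3*r - 18)/(r^2 + 5*r - 14)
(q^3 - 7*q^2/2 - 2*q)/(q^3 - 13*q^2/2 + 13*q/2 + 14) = q*(2*q + 1)/(2*q^2 - 5*q - 7)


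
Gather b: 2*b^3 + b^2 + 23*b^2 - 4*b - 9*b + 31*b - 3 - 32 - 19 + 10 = 2*b^3 + 24*b^2 + 18*b - 44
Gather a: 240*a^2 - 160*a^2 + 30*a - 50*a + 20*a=80*a^2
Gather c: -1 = -1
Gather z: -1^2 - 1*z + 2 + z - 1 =0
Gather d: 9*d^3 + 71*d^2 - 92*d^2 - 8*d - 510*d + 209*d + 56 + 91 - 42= 9*d^3 - 21*d^2 - 309*d + 105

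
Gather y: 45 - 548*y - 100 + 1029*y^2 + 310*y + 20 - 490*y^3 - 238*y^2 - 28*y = -490*y^3 + 791*y^2 - 266*y - 35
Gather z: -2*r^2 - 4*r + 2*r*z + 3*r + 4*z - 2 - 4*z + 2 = -2*r^2 + 2*r*z - r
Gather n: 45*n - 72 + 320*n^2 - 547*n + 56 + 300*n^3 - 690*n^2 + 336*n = 300*n^3 - 370*n^2 - 166*n - 16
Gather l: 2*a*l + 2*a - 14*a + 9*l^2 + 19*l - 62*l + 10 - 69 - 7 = -12*a + 9*l^2 + l*(2*a - 43) - 66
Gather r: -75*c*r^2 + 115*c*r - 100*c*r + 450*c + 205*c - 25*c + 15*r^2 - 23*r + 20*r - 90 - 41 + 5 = 630*c + r^2*(15 - 75*c) + r*(15*c - 3) - 126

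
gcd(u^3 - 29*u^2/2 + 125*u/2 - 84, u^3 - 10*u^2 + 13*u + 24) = u^2 - 11*u + 24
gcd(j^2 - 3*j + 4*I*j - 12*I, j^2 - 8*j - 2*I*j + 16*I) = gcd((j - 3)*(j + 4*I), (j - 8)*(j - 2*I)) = 1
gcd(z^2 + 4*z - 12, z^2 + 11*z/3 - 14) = z + 6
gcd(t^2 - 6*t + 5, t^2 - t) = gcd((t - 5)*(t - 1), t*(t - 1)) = t - 1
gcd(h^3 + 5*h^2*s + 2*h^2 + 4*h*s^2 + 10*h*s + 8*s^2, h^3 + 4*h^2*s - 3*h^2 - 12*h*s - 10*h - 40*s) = h^2 + 4*h*s + 2*h + 8*s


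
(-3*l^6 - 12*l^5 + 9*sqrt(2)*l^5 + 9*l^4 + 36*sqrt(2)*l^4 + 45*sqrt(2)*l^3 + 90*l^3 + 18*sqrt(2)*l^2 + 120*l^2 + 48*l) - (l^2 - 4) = -3*l^6 - 12*l^5 + 9*sqrt(2)*l^5 + 9*l^4 + 36*sqrt(2)*l^4 + 45*sqrt(2)*l^3 + 90*l^3 + 18*sqrt(2)*l^2 + 119*l^2 + 48*l + 4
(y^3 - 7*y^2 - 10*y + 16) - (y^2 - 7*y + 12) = y^3 - 8*y^2 - 3*y + 4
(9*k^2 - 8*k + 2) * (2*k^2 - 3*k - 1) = 18*k^4 - 43*k^3 + 19*k^2 + 2*k - 2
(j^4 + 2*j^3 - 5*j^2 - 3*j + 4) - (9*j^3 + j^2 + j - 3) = j^4 - 7*j^3 - 6*j^2 - 4*j + 7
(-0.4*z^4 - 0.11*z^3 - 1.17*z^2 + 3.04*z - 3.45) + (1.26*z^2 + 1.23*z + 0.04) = -0.4*z^4 - 0.11*z^3 + 0.0900000000000001*z^2 + 4.27*z - 3.41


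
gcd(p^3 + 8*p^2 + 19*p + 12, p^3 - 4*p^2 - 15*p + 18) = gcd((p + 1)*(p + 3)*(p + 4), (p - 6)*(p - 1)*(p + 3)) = p + 3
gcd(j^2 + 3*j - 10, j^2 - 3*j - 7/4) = 1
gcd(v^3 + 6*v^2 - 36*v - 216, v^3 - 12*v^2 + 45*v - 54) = v - 6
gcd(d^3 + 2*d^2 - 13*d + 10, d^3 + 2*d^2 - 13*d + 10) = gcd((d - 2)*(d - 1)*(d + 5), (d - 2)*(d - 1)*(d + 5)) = d^3 + 2*d^2 - 13*d + 10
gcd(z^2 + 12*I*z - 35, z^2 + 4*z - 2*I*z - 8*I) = 1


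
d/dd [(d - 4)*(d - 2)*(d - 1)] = 3*d^2 - 14*d + 14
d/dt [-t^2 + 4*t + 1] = 4 - 2*t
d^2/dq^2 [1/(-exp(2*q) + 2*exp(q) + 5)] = 2*(4*(1 - exp(q))^2*exp(q) + (2*exp(q) - 1)*(-exp(2*q) + 2*exp(q) + 5))*exp(q)/(-exp(2*q) + 2*exp(q) + 5)^3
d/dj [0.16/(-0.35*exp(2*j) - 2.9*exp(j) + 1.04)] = (0.112*exp(j) + 0.464)*exp(j)/(0.35*exp(2*j) + 2.9*exp(j) - 1.04)^2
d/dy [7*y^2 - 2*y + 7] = 14*y - 2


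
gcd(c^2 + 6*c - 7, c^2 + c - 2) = c - 1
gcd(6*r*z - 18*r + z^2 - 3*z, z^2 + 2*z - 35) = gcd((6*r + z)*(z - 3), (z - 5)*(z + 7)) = 1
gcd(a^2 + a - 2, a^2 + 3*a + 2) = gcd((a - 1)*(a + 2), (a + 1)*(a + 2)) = a + 2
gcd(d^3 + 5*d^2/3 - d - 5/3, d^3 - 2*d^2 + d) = d - 1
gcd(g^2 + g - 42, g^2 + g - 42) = g^2 + g - 42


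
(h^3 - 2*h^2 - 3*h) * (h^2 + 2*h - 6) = h^5 - 13*h^3 + 6*h^2 + 18*h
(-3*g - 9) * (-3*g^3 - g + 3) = 9*g^4 + 27*g^3 + 3*g^2 - 27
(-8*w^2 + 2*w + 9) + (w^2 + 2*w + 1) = -7*w^2 + 4*w + 10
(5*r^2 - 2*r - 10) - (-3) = 5*r^2 - 2*r - 7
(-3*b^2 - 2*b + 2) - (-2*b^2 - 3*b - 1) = -b^2 + b + 3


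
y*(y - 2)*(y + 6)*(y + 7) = y^4 + 11*y^3 + 16*y^2 - 84*y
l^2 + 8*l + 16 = (l + 4)^2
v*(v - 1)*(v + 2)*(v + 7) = v^4 + 8*v^3 + 5*v^2 - 14*v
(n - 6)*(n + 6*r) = n^2 + 6*n*r - 6*n - 36*r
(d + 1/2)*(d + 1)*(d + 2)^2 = d^4 + 11*d^3/2 + 21*d^2/2 + 8*d + 2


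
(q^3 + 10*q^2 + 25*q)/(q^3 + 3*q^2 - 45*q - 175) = q/(q - 7)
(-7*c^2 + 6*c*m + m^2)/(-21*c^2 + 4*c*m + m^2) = (c - m)/(3*c - m)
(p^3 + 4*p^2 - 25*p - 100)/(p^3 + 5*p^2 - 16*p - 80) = (p - 5)/(p - 4)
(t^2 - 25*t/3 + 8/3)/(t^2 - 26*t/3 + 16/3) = (3*t - 1)/(3*t - 2)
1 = 1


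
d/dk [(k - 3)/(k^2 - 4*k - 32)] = (k^2 - 4*k - 2*(k - 3)*(k - 2) - 32)/(-k^2 + 4*k + 32)^2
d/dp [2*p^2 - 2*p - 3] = 4*p - 2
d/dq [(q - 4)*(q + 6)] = 2*q + 2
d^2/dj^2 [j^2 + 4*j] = 2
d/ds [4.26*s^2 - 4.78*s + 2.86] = 8.52*s - 4.78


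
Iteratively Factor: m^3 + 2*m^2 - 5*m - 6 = (m + 3)*(m^2 - m - 2) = (m - 2)*(m + 3)*(m + 1)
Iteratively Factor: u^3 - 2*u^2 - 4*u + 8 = (u + 2)*(u^2 - 4*u + 4) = (u - 2)*(u + 2)*(u - 2)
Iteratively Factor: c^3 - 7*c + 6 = (c + 3)*(c^2 - 3*c + 2) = (c - 2)*(c + 3)*(c - 1)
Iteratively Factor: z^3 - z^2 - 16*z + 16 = (z + 4)*(z^2 - 5*z + 4) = (z - 4)*(z + 4)*(z - 1)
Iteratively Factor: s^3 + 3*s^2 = (s)*(s^2 + 3*s) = s*(s + 3)*(s)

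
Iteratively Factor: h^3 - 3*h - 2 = (h - 2)*(h^2 + 2*h + 1) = (h - 2)*(h + 1)*(h + 1)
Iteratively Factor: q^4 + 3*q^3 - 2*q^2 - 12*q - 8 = (q + 1)*(q^3 + 2*q^2 - 4*q - 8) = (q - 2)*(q + 1)*(q^2 + 4*q + 4) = (q - 2)*(q + 1)*(q + 2)*(q + 2)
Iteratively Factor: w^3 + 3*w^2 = (w)*(w^2 + 3*w) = w*(w + 3)*(w)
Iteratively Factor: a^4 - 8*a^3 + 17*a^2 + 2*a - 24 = (a - 3)*(a^3 - 5*a^2 + 2*a + 8) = (a - 4)*(a - 3)*(a^2 - a - 2) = (a - 4)*(a - 3)*(a - 2)*(a + 1)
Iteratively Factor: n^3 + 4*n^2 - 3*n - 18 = (n + 3)*(n^2 + n - 6) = (n + 3)^2*(n - 2)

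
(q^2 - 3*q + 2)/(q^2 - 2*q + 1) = (q - 2)/(q - 1)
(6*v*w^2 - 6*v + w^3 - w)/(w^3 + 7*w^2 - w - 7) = (6*v + w)/(w + 7)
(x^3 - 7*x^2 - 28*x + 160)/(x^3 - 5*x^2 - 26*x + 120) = (x - 8)/(x - 6)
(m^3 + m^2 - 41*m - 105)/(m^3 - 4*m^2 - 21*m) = (m + 5)/m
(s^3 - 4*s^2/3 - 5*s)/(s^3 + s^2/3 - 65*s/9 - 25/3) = 3*s/(3*s + 5)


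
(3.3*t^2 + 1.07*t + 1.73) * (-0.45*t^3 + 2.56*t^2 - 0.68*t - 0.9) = -1.485*t^5 + 7.9665*t^4 - 0.2833*t^3 + 0.7312*t^2 - 2.1394*t - 1.557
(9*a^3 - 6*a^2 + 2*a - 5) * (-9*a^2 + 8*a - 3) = -81*a^5 + 126*a^4 - 93*a^3 + 79*a^2 - 46*a + 15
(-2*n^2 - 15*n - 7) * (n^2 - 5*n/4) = -2*n^4 - 25*n^3/2 + 47*n^2/4 + 35*n/4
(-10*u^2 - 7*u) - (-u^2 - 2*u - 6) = -9*u^2 - 5*u + 6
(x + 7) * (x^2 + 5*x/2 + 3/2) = x^3 + 19*x^2/2 + 19*x + 21/2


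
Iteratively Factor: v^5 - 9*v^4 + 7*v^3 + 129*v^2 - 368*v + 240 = (v - 5)*(v^4 - 4*v^3 - 13*v^2 + 64*v - 48) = (v - 5)*(v - 3)*(v^3 - v^2 - 16*v + 16) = (v - 5)*(v - 3)*(v + 4)*(v^2 - 5*v + 4) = (v - 5)*(v - 4)*(v - 3)*(v + 4)*(v - 1)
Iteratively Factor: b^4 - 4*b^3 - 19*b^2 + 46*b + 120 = (b + 3)*(b^3 - 7*b^2 + 2*b + 40) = (b + 2)*(b + 3)*(b^2 - 9*b + 20) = (b - 5)*(b + 2)*(b + 3)*(b - 4)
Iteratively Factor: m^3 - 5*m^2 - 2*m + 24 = (m - 4)*(m^2 - m - 6) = (m - 4)*(m - 3)*(m + 2)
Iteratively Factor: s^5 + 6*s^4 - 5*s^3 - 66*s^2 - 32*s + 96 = (s + 2)*(s^4 + 4*s^3 - 13*s^2 - 40*s + 48) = (s + 2)*(s + 4)*(s^3 - 13*s + 12) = (s - 1)*(s + 2)*(s + 4)*(s^2 + s - 12) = (s - 1)*(s + 2)*(s + 4)^2*(s - 3)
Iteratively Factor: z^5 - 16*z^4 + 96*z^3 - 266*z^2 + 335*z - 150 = (z - 2)*(z^4 - 14*z^3 + 68*z^2 - 130*z + 75) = (z - 5)*(z - 2)*(z^3 - 9*z^2 + 23*z - 15) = (z - 5)*(z - 2)*(z - 1)*(z^2 - 8*z + 15) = (z - 5)*(z - 3)*(z - 2)*(z - 1)*(z - 5)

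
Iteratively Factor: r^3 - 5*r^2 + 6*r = (r - 3)*(r^2 - 2*r) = r*(r - 3)*(r - 2)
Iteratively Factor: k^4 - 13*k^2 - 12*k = (k + 1)*(k^3 - k^2 - 12*k) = (k + 1)*(k + 3)*(k^2 - 4*k) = (k - 4)*(k + 1)*(k + 3)*(k)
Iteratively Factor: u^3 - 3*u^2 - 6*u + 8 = (u + 2)*(u^2 - 5*u + 4) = (u - 4)*(u + 2)*(u - 1)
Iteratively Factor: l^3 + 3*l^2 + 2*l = (l + 1)*(l^2 + 2*l) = l*(l + 1)*(l + 2)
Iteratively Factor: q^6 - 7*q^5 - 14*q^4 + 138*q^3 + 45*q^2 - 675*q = (q + 3)*(q^5 - 10*q^4 + 16*q^3 + 90*q^2 - 225*q) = (q + 3)^2*(q^4 - 13*q^3 + 55*q^2 - 75*q) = q*(q + 3)^2*(q^3 - 13*q^2 + 55*q - 75) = q*(q - 3)*(q + 3)^2*(q^2 - 10*q + 25) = q*(q - 5)*(q - 3)*(q + 3)^2*(q - 5)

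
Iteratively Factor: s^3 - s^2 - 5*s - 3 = (s + 1)*(s^2 - 2*s - 3) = (s - 3)*(s + 1)*(s + 1)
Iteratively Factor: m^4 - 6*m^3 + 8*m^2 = (m - 2)*(m^3 - 4*m^2) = m*(m - 2)*(m^2 - 4*m) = m*(m - 4)*(m - 2)*(m)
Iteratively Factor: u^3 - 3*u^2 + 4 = (u - 2)*(u^2 - u - 2) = (u - 2)*(u + 1)*(u - 2)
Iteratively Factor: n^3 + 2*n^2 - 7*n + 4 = (n - 1)*(n^2 + 3*n - 4) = (n - 1)*(n + 4)*(n - 1)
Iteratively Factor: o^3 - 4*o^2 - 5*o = (o + 1)*(o^2 - 5*o) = o*(o + 1)*(o - 5)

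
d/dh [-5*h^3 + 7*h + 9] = 7 - 15*h^2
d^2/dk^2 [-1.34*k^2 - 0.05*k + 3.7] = -2.68000000000000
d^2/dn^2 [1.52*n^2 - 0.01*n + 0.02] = 3.04000000000000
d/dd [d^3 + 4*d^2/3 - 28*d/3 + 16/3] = 3*d^2 + 8*d/3 - 28/3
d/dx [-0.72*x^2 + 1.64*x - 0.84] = 1.64 - 1.44*x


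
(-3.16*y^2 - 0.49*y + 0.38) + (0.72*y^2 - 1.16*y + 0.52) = -2.44*y^2 - 1.65*y + 0.9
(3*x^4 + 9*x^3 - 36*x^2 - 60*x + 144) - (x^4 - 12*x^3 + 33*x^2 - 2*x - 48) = 2*x^4 + 21*x^3 - 69*x^2 - 58*x + 192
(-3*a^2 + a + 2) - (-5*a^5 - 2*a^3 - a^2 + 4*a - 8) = 5*a^5 + 2*a^3 - 2*a^2 - 3*a + 10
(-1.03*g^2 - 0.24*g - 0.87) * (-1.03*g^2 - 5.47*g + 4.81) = 1.0609*g^4 + 5.8813*g^3 - 2.7454*g^2 + 3.6045*g - 4.1847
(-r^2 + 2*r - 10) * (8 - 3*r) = 3*r^3 - 14*r^2 + 46*r - 80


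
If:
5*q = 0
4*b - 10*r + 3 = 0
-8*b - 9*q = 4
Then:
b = -1/2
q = 0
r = 1/10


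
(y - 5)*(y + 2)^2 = y^3 - y^2 - 16*y - 20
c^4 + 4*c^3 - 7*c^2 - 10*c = c*(c - 2)*(c + 1)*(c + 5)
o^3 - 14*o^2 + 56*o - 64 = (o - 8)*(o - 4)*(o - 2)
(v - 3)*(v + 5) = v^2 + 2*v - 15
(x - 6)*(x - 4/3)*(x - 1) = x^3 - 25*x^2/3 + 46*x/3 - 8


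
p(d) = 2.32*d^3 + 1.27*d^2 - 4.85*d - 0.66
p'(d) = 6.96*d^2 + 2.54*d - 4.85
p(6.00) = 517.08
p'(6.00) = 260.95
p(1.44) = 1.92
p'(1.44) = 13.24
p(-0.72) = 2.62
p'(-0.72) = -3.07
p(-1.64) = 0.48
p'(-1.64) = 9.70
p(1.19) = -0.72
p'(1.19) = 8.03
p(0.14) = -1.31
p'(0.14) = -4.36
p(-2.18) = -8.09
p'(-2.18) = 22.69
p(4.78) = 258.55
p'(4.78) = 166.32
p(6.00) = 517.08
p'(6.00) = 260.95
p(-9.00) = -1545.42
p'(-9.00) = 536.05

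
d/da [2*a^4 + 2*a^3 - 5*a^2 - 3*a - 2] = 8*a^3 + 6*a^2 - 10*a - 3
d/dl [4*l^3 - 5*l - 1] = 12*l^2 - 5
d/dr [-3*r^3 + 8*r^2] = r*(16 - 9*r)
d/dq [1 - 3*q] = -3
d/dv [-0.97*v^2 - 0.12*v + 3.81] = -1.94*v - 0.12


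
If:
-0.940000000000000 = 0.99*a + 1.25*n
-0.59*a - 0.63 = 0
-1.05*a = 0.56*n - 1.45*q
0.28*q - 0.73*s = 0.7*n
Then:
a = -1.07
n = 0.09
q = -0.74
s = -0.37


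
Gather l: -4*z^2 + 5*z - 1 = -4*z^2 + 5*z - 1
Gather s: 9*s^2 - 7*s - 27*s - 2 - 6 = 9*s^2 - 34*s - 8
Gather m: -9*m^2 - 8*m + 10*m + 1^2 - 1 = -9*m^2 + 2*m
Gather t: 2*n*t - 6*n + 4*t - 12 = -6*n + t*(2*n + 4) - 12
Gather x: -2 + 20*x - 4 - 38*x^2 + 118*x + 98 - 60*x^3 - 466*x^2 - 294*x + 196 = -60*x^3 - 504*x^2 - 156*x + 288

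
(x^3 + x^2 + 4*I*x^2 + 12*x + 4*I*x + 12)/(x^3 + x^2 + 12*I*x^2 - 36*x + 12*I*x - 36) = (x - 2*I)/(x + 6*I)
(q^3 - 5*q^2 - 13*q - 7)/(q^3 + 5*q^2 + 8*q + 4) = (q^2 - 6*q - 7)/(q^2 + 4*q + 4)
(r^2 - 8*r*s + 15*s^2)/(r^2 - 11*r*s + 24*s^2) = (r - 5*s)/(r - 8*s)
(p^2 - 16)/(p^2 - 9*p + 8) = (p^2 - 16)/(p^2 - 9*p + 8)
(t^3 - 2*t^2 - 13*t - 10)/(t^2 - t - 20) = (t^2 + 3*t + 2)/(t + 4)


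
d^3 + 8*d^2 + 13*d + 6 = (d + 1)^2*(d + 6)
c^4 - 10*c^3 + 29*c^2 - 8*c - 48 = (c - 4)^2*(c - 3)*(c + 1)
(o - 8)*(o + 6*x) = o^2 + 6*o*x - 8*o - 48*x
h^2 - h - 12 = (h - 4)*(h + 3)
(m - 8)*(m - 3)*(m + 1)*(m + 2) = m^4 - 8*m^3 - 7*m^2 + 50*m + 48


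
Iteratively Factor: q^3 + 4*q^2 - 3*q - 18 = (q - 2)*(q^2 + 6*q + 9) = (q - 2)*(q + 3)*(q + 3)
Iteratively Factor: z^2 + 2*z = (z + 2)*(z)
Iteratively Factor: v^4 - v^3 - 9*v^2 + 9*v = (v - 3)*(v^3 + 2*v^2 - 3*v) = (v - 3)*(v - 1)*(v^2 + 3*v) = (v - 3)*(v - 1)*(v + 3)*(v)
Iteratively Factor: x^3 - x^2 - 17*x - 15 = (x + 3)*(x^2 - 4*x - 5) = (x + 1)*(x + 3)*(x - 5)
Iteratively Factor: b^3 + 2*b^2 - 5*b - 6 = (b - 2)*(b^2 + 4*b + 3) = (b - 2)*(b + 1)*(b + 3)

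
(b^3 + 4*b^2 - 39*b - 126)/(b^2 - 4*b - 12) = (b^2 + 10*b + 21)/(b + 2)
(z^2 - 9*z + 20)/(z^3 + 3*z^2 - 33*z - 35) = (z - 4)/(z^2 + 8*z + 7)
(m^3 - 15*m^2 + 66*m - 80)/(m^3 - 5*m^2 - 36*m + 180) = (m^2 - 10*m + 16)/(m^2 - 36)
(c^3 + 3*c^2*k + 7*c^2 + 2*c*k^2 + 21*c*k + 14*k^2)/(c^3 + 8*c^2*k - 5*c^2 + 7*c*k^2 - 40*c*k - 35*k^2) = (c^2 + 2*c*k + 7*c + 14*k)/(c^2 + 7*c*k - 5*c - 35*k)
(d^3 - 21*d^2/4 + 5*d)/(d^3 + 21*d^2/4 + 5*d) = (4*d^2 - 21*d + 20)/(4*d^2 + 21*d + 20)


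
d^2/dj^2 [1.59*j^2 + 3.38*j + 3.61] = 3.18000000000000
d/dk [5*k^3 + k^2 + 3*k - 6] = 15*k^2 + 2*k + 3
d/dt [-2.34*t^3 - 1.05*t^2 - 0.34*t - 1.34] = -7.02*t^2 - 2.1*t - 0.34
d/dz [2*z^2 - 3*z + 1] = 4*z - 3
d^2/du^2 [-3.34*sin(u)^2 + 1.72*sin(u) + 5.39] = -1.72*sin(u) - 6.68*cos(2*u)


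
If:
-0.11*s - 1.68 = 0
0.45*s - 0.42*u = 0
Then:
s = -15.27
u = -16.36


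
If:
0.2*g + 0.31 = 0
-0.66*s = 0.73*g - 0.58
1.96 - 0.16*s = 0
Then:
No Solution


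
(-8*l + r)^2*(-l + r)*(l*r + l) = -64*l^4*r - 64*l^4 + 80*l^3*r^2 + 80*l^3*r - 17*l^2*r^3 - 17*l^2*r^2 + l*r^4 + l*r^3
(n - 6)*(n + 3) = n^2 - 3*n - 18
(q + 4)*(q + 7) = q^2 + 11*q + 28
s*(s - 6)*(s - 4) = s^3 - 10*s^2 + 24*s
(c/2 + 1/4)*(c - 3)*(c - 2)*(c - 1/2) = c^4/2 - 5*c^3/2 + 23*c^2/8 + 5*c/8 - 3/4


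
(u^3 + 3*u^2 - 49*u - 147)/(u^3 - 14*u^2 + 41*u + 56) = (u^2 + 10*u + 21)/(u^2 - 7*u - 8)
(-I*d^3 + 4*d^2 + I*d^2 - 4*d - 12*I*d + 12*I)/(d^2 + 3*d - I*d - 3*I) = (-I*d^3 + d^2*(4 + I) + d*(-4 - 12*I) + 12*I)/(d^2 + d*(3 - I) - 3*I)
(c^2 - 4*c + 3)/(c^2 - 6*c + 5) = (c - 3)/(c - 5)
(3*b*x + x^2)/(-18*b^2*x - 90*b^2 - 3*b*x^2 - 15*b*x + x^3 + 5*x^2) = x/(-6*b*x - 30*b + x^2 + 5*x)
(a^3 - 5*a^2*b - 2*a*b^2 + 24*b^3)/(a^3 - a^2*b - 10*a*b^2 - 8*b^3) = (a - 3*b)/(a + b)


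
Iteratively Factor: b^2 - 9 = (b - 3)*(b + 3)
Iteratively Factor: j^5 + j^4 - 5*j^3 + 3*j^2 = (j - 1)*(j^4 + 2*j^3 - 3*j^2) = (j - 1)*(j + 3)*(j^3 - j^2) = (j - 1)^2*(j + 3)*(j^2) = j*(j - 1)^2*(j + 3)*(j)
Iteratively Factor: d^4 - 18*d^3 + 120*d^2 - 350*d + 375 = (d - 5)*(d^3 - 13*d^2 + 55*d - 75) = (d - 5)^2*(d^2 - 8*d + 15) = (d - 5)^3*(d - 3)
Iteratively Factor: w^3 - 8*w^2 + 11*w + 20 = (w + 1)*(w^2 - 9*w + 20) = (w - 5)*(w + 1)*(w - 4)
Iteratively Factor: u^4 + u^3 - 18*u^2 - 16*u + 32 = (u + 2)*(u^3 - u^2 - 16*u + 16) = (u - 1)*(u + 2)*(u^2 - 16) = (u - 4)*(u - 1)*(u + 2)*(u + 4)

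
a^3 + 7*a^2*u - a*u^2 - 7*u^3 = (a - u)*(a + u)*(a + 7*u)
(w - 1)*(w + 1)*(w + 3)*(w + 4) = w^4 + 7*w^3 + 11*w^2 - 7*w - 12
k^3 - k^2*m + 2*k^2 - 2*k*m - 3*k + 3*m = (k - 1)*(k + 3)*(k - m)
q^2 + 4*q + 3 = (q + 1)*(q + 3)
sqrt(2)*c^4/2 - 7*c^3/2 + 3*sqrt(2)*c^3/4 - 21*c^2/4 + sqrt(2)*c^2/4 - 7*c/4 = c*(c + 1/2)*(c - 7*sqrt(2)/2)*(sqrt(2)*c/2 + sqrt(2)/2)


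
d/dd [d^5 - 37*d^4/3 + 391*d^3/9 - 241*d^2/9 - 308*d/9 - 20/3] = 5*d^4 - 148*d^3/3 + 391*d^2/3 - 482*d/9 - 308/9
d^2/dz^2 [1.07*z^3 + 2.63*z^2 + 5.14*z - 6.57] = 6.42*z + 5.26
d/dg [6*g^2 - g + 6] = 12*g - 1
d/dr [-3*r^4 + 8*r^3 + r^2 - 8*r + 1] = -12*r^3 + 24*r^2 + 2*r - 8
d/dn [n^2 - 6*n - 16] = 2*n - 6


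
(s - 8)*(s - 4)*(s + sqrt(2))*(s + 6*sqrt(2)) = s^4 - 12*s^3 + 7*sqrt(2)*s^3 - 84*sqrt(2)*s^2 + 44*s^2 - 144*s + 224*sqrt(2)*s + 384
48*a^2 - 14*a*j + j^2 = (-8*a + j)*(-6*a + j)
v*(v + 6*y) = v^2 + 6*v*y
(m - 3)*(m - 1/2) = m^2 - 7*m/2 + 3/2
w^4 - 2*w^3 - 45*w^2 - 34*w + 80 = (w - 8)*(w - 1)*(w + 2)*(w + 5)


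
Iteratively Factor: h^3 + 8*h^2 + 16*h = (h)*(h^2 + 8*h + 16) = h*(h + 4)*(h + 4)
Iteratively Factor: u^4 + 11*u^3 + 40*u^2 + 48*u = (u + 4)*(u^3 + 7*u^2 + 12*u) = (u + 4)^2*(u^2 + 3*u) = u*(u + 4)^2*(u + 3)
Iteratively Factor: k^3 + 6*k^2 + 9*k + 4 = (k + 1)*(k^2 + 5*k + 4) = (k + 1)*(k + 4)*(k + 1)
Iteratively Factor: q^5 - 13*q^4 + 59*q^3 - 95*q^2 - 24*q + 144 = (q - 3)*(q^4 - 10*q^3 + 29*q^2 - 8*q - 48) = (q - 3)^2*(q^3 - 7*q^2 + 8*q + 16) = (q - 4)*(q - 3)^2*(q^2 - 3*q - 4) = (q - 4)^2*(q - 3)^2*(q + 1)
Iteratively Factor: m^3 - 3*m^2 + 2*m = (m - 2)*(m^2 - m) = m*(m - 2)*(m - 1)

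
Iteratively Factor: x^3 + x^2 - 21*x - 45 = (x + 3)*(x^2 - 2*x - 15) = (x + 3)^2*(x - 5)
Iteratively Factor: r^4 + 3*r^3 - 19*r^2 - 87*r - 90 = (r + 3)*(r^3 - 19*r - 30) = (r - 5)*(r + 3)*(r^2 + 5*r + 6) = (r - 5)*(r + 2)*(r + 3)*(r + 3)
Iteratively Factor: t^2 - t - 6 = (t + 2)*(t - 3)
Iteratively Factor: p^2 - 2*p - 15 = (p - 5)*(p + 3)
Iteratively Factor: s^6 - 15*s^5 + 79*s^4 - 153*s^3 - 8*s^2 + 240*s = (s)*(s^5 - 15*s^4 + 79*s^3 - 153*s^2 - 8*s + 240) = s*(s - 5)*(s^4 - 10*s^3 + 29*s^2 - 8*s - 48) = s*(s - 5)*(s + 1)*(s^3 - 11*s^2 + 40*s - 48) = s*(s - 5)*(s - 3)*(s + 1)*(s^2 - 8*s + 16) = s*(s - 5)*(s - 4)*(s - 3)*(s + 1)*(s - 4)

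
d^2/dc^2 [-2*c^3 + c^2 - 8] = 2 - 12*c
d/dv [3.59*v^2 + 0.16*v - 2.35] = 7.18*v + 0.16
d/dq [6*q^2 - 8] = 12*q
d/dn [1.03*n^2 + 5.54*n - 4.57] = 2.06*n + 5.54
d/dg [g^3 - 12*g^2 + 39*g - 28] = 3*g^2 - 24*g + 39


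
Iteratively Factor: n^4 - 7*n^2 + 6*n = (n - 2)*(n^3 + 2*n^2 - 3*n) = (n - 2)*(n - 1)*(n^2 + 3*n) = n*(n - 2)*(n - 1)*(n + 3)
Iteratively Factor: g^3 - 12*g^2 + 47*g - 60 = (g - 3)*(g^2 - 9*g + 20) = (g - 4)*(g - 3)*(g - 5)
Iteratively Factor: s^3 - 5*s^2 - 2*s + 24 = (s + 2)*(s^2 - 7*s + 12) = (s - 4)*(s + 2)*(s - 3)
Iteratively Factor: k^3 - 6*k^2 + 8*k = (k - 2)*(k^2 - 4*k) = k*(k - 2)*(k - 4)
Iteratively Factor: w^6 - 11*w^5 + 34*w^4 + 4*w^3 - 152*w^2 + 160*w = (w - 2)*(w^5 - 9*w^4 + 16*w^3 + 36*w^2 - 80*w) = (w - 2)*(w + 2)*(w^4 - 11*w^3 + 38*w^2 - 40*w) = (w - 2)^2*(w + 2)*(w^3 - 9*w^2 + 20*w) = (w - 4)*(w - 2)^2*(w + 2)*(w^2 - 5*w) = (w - 5)*(w - 4)*(w - 2)^2*(w + 2)*(w)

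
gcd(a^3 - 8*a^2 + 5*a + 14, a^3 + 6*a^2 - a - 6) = a + 1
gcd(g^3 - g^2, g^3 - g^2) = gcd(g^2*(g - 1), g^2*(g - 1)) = g^3 - g^2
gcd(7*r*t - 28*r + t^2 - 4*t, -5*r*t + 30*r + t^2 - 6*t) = 1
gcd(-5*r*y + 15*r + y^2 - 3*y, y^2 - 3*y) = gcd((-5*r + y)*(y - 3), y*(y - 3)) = y - 3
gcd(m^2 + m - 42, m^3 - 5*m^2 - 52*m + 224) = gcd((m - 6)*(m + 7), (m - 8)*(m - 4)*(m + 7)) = m + 7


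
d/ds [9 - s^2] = -2*s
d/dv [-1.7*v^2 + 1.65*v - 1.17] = 1.65 - 3.4*v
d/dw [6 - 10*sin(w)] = -10*cos(w)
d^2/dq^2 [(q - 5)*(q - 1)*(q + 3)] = 6*q - 6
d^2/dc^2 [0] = 0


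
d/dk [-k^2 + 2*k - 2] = 2 - 2*k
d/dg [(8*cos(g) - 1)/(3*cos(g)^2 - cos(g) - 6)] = (-24*sin(g)^2 - 6*cos(g) + 73)*sin(g)/(-3*cos(g)^2 + cos(g) + 6)^2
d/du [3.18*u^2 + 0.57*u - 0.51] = 6.36*u + 0.57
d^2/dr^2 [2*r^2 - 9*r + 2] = 4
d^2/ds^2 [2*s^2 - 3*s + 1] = 4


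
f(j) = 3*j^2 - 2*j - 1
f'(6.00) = 34.00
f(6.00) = 95.00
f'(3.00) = 16.00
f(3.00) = 20.00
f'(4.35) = 24.10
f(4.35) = 47.07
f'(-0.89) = -7.34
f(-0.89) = 3.16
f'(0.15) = -1.10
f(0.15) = -1.23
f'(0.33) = -0.02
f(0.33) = -1.33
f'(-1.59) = -11.54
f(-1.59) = 9.76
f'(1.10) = 4.60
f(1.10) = 0.43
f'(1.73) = 8.38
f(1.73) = 4.52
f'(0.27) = -0.38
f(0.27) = -1.32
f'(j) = 6*j - 2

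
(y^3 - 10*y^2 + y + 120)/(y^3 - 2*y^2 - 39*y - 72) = (y - 5)/(y + 3)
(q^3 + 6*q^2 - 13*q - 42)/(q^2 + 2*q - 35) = (q^2 - q - 6)/(q - 5)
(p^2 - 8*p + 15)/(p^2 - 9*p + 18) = (p - 5)/(p - 6)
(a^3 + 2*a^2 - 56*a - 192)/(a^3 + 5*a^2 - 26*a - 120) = (a - 8)/(a - 5)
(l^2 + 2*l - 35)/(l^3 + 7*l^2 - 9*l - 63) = (l - 5)/(l^2 - 9)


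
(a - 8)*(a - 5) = a^2 - 13*a + 40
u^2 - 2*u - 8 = (u - 4)*(u + 2)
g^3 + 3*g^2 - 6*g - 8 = (g - 2)*(g + 1)*(g + 4)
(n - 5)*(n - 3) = n^2 - 8*n + 15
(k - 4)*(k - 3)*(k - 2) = k^3 - 9*k^2 + 26*k - 24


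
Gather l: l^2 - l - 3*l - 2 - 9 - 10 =l^2 - 4*l - 21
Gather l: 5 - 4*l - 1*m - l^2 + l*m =-l^2 + l*(m - 4) - m + 5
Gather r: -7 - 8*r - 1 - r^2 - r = -r^2 - 9*r - 8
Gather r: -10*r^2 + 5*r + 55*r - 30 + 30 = -10*r^2 + 60*r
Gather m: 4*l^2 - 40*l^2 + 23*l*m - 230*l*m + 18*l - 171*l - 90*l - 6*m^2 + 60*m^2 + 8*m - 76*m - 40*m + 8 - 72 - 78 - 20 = -36*l^2 - 243*l + 54*m^2 + m*(-207*l - 108) - 162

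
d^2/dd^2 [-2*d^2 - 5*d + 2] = -4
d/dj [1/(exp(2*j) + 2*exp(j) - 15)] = -2*(exp(j) + 1)*exp(j)/(exp(2*j) + 2*exp(j) - 15)^2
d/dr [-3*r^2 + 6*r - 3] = 6 - 6*r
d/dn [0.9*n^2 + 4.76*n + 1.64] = 1.8*n + 4.76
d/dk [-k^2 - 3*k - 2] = -2*k - 3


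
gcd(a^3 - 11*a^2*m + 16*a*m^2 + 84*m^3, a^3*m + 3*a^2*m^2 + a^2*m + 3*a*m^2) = 1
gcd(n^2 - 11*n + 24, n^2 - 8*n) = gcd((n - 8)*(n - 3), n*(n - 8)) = n - 8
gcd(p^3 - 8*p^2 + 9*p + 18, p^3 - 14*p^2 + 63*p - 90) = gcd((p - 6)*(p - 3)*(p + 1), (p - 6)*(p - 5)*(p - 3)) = p^2 - 9*p + 18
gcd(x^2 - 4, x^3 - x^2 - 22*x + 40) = x - 2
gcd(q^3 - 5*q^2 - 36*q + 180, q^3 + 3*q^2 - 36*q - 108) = q^2 - 36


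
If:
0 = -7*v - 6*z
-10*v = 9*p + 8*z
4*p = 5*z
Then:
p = 0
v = 0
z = 0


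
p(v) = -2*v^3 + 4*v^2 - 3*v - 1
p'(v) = -6*v^2 + 8*v - 3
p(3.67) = -57.00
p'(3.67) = -54.45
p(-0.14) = -0.50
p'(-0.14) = -4.24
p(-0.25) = 0.03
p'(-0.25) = -5.38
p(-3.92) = 192.70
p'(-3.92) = -126.56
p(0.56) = -1.78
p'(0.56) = -0.40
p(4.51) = -116.64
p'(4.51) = -88.96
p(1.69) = -4.30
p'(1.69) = -6.62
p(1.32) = -2.59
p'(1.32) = -2.89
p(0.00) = -1.00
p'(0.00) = -3.00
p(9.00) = -1162.00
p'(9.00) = -417.00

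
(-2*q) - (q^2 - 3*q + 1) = -q^2 + q - 1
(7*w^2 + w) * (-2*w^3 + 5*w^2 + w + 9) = -14*w^5 + 33*w^4 + 12*w^3 + 64*w^2 + 9*w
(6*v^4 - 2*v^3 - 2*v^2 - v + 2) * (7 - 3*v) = -18*v^5 + 48*v^4 - 8*v^3 - 11*v^2 - 13*v + 14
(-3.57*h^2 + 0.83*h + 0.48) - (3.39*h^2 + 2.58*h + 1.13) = -6.96*h^2 - 1.75*h - 0.65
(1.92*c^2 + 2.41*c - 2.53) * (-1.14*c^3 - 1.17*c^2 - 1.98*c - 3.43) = -2.1888*c^5 - 4.9938*c^4 - 3.7371*c^3 - 8.3973*c^2 - 3.2569*c + 8.6779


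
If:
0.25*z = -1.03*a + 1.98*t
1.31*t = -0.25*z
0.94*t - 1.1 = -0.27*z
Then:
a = -7.40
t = -2.32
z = 12.14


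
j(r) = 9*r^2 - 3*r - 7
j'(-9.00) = -165.00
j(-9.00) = 749.00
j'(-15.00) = -273.00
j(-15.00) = 2063.00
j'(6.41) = 112.38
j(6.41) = 343.56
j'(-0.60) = -13.80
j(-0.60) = -1.96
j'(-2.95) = -56.10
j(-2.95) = 80.17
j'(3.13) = 53.34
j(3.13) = 71.78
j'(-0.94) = -19.92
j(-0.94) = 3.77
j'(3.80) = 65.40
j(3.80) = 111.56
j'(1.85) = 30.30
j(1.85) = 18.25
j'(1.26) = 19.68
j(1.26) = 3.51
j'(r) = 18*r - 3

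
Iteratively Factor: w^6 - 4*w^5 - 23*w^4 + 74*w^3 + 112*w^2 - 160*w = (w + 4)*(w^5 - 8*w^4 + 9*w^3 + 38*w^2 - 40*w) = (w - 1)*(w + 4)*(w^4 - 7*w^3 + 2*w^2 + 40*w) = (w - 5)*(w - 1)*(w + 4)*(w^3 - 2*w^2 - 8*w) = (w - 5)*(w - 4)*(w - 1)*(w + 4)*(w^2 + 2*w) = w*(w - 5)*(w - 4)*(w - 1)*(w + 4)*(w + 2)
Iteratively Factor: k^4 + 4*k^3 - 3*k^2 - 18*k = (k + 3)*(k^3 + k^2 - 6*k) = k*(k + 3)*(k^2 + k - 6) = k*(k + 3)^2*(k - 2)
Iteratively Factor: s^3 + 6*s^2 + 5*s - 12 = (s + 3)*(s^2 + 3*s - 4) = (s + 3)*(s + 4)*(s - 1)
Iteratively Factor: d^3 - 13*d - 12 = (d + 1)*(d^2 - d - 12) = (d + 1)*(d + 3)*(d - 4)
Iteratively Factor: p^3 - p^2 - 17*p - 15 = (p + 3)*(p^2 - 4*p - 5) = (p - 5)*(p + 3)*(p + 1)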